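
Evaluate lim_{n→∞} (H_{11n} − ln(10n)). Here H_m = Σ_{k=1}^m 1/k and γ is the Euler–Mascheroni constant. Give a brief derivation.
lim = ln(11/10) + γ

By Euler-Maclaurin, H_m = ln m + γ + O(1/m). So
  H_{11n} − ln(10n) = ln(11n) + γ − ln(10n) + O(1/n)
                       = ln(11/10) + γ + O(1/n).
Hence the limit is ln(11/10) + γ.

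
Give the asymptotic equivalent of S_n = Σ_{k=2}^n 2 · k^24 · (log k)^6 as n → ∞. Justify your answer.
S_n ~ 2 · n^25 · (log n)^6 / 25

By integral comparison, S_n = ∫_1^n 2 · x^24 · (log x)^6 dx + O(n^24 · (log n)^6). For the integral, the leading term of ∫_1^n x^24 (log x)^6 dx is n^25/25 · (log n)^6 (by repeated integration by parts; each step lowers the log-exponent and produces a relatively O(1/log n) correction). Hence S_n ~ 2 · n^25 · (log n)^6 / 25.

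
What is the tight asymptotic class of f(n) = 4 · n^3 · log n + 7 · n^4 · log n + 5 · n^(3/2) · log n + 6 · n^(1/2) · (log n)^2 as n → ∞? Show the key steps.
f(n) ∈ Θ(n^4 · log n)

Compare the terms by growth order. For large n, n^a · (log n)^b dominates n^a' · (log n)^b' iff a > a', or (a = a' and b > b'). Ranking the 4 terms shows the dominant one is 7 · n^4 · log n. Hence f(n) ∈ Θ(n^4 · log n).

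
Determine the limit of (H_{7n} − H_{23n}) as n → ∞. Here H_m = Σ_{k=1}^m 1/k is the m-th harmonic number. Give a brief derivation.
lim = ln(7/23)

Euler-Maclaurin gives H_m = ln m + γ + 1/(2m) + O(1/m^2). The γ and O(1/m) terms cancel in the difference:
  H_{7n} − H_{23n} = ln(7n) − ln(23n) + O(1/n) = ln(7/23) + O(1/n).
Hence the limit is ln(7/23).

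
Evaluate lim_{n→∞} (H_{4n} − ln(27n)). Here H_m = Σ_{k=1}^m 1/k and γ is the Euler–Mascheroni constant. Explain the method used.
lim = ln(4/27) + γ

By Euler-Maclaurin, H_m = ln m + γ + O(1/m). So
  H_{4n} − ln(27n) = ln(4n) + γ − ln(27n) + O(1/n)
                       = ln(4/27) + γ + O(1/n).
Hence the limit is ln(4/27) + γ.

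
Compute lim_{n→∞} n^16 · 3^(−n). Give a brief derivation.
lim = 0

Exponentials with base > 1 dominate every fixed polynomial: for any fixed c, n^c / 3^n → 0 as n → ∞ (e.g. by the ratio test, or by writing 3^n = e^(n ln 3) and noting e^(n ln 3) / n^c → ∞). Hence n^16 · 3^(−n) = n^16 / 3^n → 0.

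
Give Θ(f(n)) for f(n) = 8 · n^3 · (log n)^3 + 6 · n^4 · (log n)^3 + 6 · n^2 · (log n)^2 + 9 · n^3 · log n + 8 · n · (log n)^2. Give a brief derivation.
f(n) ∈ Θ(n^4 · (log n)^3)

Compare the terms by growth order. For large n, n^a · (log n)^b dominates n^a' · (log n)^b' iff a > a', or (a = a' and b > b'). Ranking the 5 terms shows the dominant one is 6 · n^4 · (log n)^3. Hence f(n) ∈ Θ(n^4 · (log n)^3).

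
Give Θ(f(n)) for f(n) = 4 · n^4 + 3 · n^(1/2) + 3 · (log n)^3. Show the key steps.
f(n) ∈ Θ(n^4)

Compare the terms by growth order. For large n, n^a · (log n)^b dominates n^a' · (log n)^b' iff a > a', or (a = a' and b > b'). Ranking the 3 terms shows the dominant one is 4 · n^4. Hence f(n) ∈ Θ(n^4).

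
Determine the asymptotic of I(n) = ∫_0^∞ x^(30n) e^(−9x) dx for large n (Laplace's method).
I(n) ~ (sqrt(2π·30n) / 9) · (30n/(9e))^(30n)

Write the integrand as exp(30n ln x − 9x) and set f(x) = 30n ln x − 9x. Then f'(x) = 30n/x − 9 = 0 at x* = 30n/9, and f''(x*) = −30n/x*^2 = −9^2/(30n). Laplace's method (interior maximum) gives
  I(n) ~ e^(f(x*)) · sqrt(2π / |f''(x*)|)
        = exp(30n ln(30n/9) − 30n) · sqrt(2π · 30n / 9^2)
        = (30n/9)^(30n) e^(−30n) · sqrt(2π·30n) / 9
        = (sqrt(2π·30n) / 9) · (30n/(9e))^(30n).
This matches Γ(30n+1)/9^(30n+1) with Stirling applied to Γ.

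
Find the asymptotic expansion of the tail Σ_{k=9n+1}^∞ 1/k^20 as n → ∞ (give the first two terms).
Σ_{k>9n} 1/k^20 = 1/(19 · (9n)^19) − 1/(2 · (9n)^20) + O(1/(9n)^21)

Compare to the integral: ∫_{9n}^∞ x^(−20) dx = [−x^(−19)/19]_{9n}^∞ = 1/((20−1)·(9n)^19). The Euler-Maclaurin correction adds −f(9n)/2 = −1/(2·(9n)^20). Euler-Maclaurin then gives
  Σ_{k>9n} 1/k^20 = ∫_{9n}^∞ dx/x^20 − 1/(2·(9n)^20) + O(1/(9n)^21).
(Equivalently this is ζ(20) − Σ_{k≤9n} 1/k^20.)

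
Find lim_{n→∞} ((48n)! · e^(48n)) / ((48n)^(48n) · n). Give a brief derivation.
lim = 0

Stirling: (48n)! ~ sqrt(2π·48n) · (48n/e)^(48n). Hence
  (48n)! · e^(48n) / (48n)^(48n) ~ sqrt(2π·48n).
Dividing by n: sqrt(2π·48n) / n = sqrt(2π·48) · n^((1−2)/2), so the expression behaves like sqrt(2π·48) · n^((1−2)/2) → 0.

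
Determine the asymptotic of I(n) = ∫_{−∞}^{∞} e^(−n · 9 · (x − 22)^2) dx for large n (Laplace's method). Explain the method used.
I(n) = sqrt(π/(9n))

Here φ(x) = 9 · (x − 22)^2 has its unique minimum at x* = 22 with φ(x*) = 0 and φ''(x*) = 18. Laplace's method gives
  I(n) ~ e^(−n φ(x*)) · sqrt(2π / (n · φ''(x*))) = sqrt(2π / (18n)) = sqrt(π/(9n)).
This is exact: substituting u = (x − 22)·sqrt(9n) gives I(n) = (1/sqrt(9n)) ∫_{−∞}^{∞} e^(−u^2) du = sqrt(π/(9n)).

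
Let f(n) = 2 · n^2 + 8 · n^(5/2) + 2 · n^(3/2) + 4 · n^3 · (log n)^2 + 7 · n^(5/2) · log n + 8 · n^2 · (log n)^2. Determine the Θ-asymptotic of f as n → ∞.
f(n) ∈ Θ(n^3 · (log n)^2)

Compare the terms by growth order. For large n, n^a · (log n)^b dominates n^a' · (log n)^b' iff a > a', or (a = a' and b > b'). Ranking the 6 terms shows the dominant one is 4 · n^3 · (log n)^2. Hence f(n) ∈ Θ(n^3 · (log n)^2).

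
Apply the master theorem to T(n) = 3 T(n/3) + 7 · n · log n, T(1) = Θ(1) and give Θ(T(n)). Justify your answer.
T(n) = Θ(n · (log n)^2)

Here log_3 3 = 1 and f(n) = 7 · n · log n = Θ(n^(log_3 3) · (log n)^1). This is the extended Case 2 of the master theorem (f matches the critical exponent up to log factors), giving T(n) = Θ(n^(log_3 3) · (log n)^(1+1)) = Θ(n · (log n)^2).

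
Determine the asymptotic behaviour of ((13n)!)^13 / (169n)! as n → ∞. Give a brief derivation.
((13n)!)^13/(169n)! ~ ((2π·13n)^(12/2) / sqrt(13)) · 13^(−13·13n)  →  0

Write N = 13n. Stirling: N! ~ sqrt(2π N)(N/e)^N and (13N)! ~ sqrt(2π·13N)·(13N/e)^(13N).
  (N!)^13/(13N)! ~ (2π N)^(13/2) (N/e)^(13N) / [sqrt(2π·13N) (13N/e)^(13N)]
     = (2π N)^(13/2) / sqrt(2π·13N) · (N/(13N))^(13N)
     = (2π N)^((13−1)/2) / sqrt(13) · 13^(−13N).
Since 13^13 > 1, the factor 13^(−13N) decays exponentially, so the ratio → 0. Substituting N = 13n gives the stated form.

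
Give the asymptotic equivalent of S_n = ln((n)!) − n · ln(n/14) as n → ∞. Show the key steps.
S_n ~ n · (ln 14 − 1) + O(ln n)

Stirling: ln((n)!) = n ln(n) − n + O(ln n).
  S_n = n ln(n) − n − n ln(n/14) + O(ln n)
      = n ln(n) − n ln n + n ln 14 − n + O(ln n)
      = n ln 14 − n + O(ln n)
      = n (ln 14 − 1) + O(ln n).
Numerically ln(14) − 1 ≈ 1.6391.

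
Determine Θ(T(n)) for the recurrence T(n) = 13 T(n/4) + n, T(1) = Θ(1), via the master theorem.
T(n) = Θ(n^(log_4 13))

Master theorem: compare f(n) = n to n^(log_4 13) where log_4 13 ≈ 1.850. Since 1 < log_4 13, we have f(n) = O(n^(log_4 13 − ε)) for some ε > 0 — Case 1. Hence T(n) = Θ(n^(log_4 13)).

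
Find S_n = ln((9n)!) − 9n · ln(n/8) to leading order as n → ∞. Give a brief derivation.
S_n ~ 9n · (ln 72 − 1) + O(ln n)

Stirling: ln((9n)!) = 9n ln(9n) − 9n + O(ln n).
  S_n = 9n ln(9n) − 9n − 9n ln(n/8) + O(ln n)
      = 9n ln(9n) − 9n ln n + 9n ln 8 − 9n + O(ln n)
      = 9n ln 9 + 9n ln 8 − 9n + O(ln n)
      = 9n (ln 72 − 1) + O(ln n).
Numerically ln(72) − 1 ≈ 3.2767.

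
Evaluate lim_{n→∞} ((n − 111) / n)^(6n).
lim = e^(−666)

Rewrite as (1 − 111/n)^(6n). By the standard limit (1 + x/n)^n → e^x, we have (1 − 111/n)^n → e^(−111), and raising to the 6th power gives e^(−666).
More precisely, ln[(1 − 111/n)^(6n)] = 6n · ln(1 − 111/n) = 6n · (-111/n + O(1/n^2)) = -666 + O(1/n) → -666.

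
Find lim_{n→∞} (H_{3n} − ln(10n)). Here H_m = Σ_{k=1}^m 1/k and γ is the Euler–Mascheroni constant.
lim = ln(3/10) + γ

By Euler-Maclaurin, H_m = ln m + γ + O(1/m). So
  H_{3n} − ln(10n) = ln(3n) + γ − ln(10n) + O(1/n)
                       = ln(3/10) + γ + O(1/n).
Hence the limit is ln(3/10) + γ.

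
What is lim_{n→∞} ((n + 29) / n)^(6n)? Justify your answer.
lim = e^174

Rewrite as (1 + 29/n)^(6n). By the standard limit (1 + x/n)^n → e^x, we have (1 + 29/n)^n → e^29, and raising to the 6th power gives e^174.
More precisely, ln[(1 + 29/n)^(6n)] = 6n · ln(1 + 29/n) = 6n · (29/n + O(1/n^2)) = 174 + O(1/n) → 174.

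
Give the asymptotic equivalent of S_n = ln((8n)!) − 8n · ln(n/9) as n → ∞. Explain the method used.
S_n ~ 8n · (ln 72 − 1) + O(ln n)

Stirling: ln((8n)!) = 8n ln(8n) − 8n + O(ln n).
  S_n = 8n ln(8n) − 8n − 8n ln(n/9) + O(ln n)
      = 8n ln(8n) − 8n ln n + 8n ln 9 − 8n + O(ln n)
      = 8n ln 8 + 8n ln 9 − 8n + O(ln n)
      = 8n (ln 72 − 1) + O(ln n).
Numerically ln(72) − 1 ≈ 3.2767.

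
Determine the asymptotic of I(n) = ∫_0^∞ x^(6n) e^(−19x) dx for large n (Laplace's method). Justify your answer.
I(n) ~ (sqrt(2π·6n) / 19) · (6n/(19e))^(6n)

Write the integrand as exp(6n ln x − 19x) and set f(x) = 6n ln x − 19x. Then f'(x) = 6n/x − 19 = 0 at x* = 6n/19, and f''(x*) = −6n/x*^2 = −19^2/(6n). Laplace's method (interior maximum) gives
  I(n) ~ e^(f(x*)) · sqrt(2π / |f''(x*)|)
        = exp(6n ln(6n/19) − 6n) · sqrt(2π · 6n / 19^2)
        = (6n/19)^(6n) e^(−6n) · sqrt(2π·6n) / 19
        = (sqrt(2π·6n) / 19) · (6n/(19e))^(6n).
This matches Γ(6n+1)/19^(6n+1) with Stirling applied to Γ.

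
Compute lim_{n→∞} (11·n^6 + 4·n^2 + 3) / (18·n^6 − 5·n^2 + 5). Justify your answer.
lim = 11/18

For large n the leading n^6 terms dominate both numerator and denominator. Dividing top and bottom by n^6, every other term tends to 0, leaving 11/18.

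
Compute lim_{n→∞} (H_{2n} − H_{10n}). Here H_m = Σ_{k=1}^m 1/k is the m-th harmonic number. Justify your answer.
lim = ln(2/10) = −ln 5

Euler-Maclaurin gives H_m = ln m + γ + 1/(2m) + O(1/m^2). The γ and O(1/m) terms cancel in the difference:
  H_{2n} − H_{10n} = ln(2n) − ln(10n) + O(1/n) = ln(2/10) + O(1/n).
Hence the limit is ln(2/10) = −ln 5.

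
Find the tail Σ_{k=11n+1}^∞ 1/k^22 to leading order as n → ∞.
Σ_{k>11n} 1/k^22 ~ 1/(21 · (11n)^21)

Compare to the integral: ∫_{11n}^∞ x^(−22) dx = [−x^(−21)/21]_{11n}^∞ = 1/((22−1)·(11n)^21). Euler-Maclaurin then gives
  Σ_{k>11n} 1/k^22 = ∫_{11n}^∞ dx/x^22 − 1/(2·(11n)^22) + O(1/(11n)^23).
(Equivalently this is ζ(22) − Σ_{k≤11n} 1/k^22.)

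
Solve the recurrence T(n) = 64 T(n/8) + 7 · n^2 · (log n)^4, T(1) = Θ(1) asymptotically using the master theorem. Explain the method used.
T(n) = Θ(n^2 · (log n)^5)

Here log_8 64 = 2 and f(n) = 7 · n^2 · (log n)^4 = Θ(n^(log_8 64) · (log n)^4). This is the extended Case 2 of the master theorem (f matches the critical exponent up to log factors), giving T(n) = Θ(n^(log_8 64) · (log n)^(4+1)) = Θ(n^2 · (log n)^5).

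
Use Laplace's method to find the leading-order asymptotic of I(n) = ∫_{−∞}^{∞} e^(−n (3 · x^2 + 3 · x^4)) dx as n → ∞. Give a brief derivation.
I(n) ~ sqrt(π/(3n))

φ(x) = 3 · x^2 + 3 · x^4 has its unique global minimum at x* = 0 (since φ'(x) = 6x + 12x^3 = 0 only at x = 0 for real x with both coefficients positive, and φ → ∞ as |x| → ∞). At x* = 0, φ(0) = 0 and φ''(0) = 6. Laplace's method then gives
  I(n) ~ sqrt(2π / (n · φ''(0))) · e^(−n φ(0)) = sqrt(2π / (6n)) = sqrt(π/(3n)).
The 3 · x^4 term contributes only at subleading order (an O(1/n) relative correction).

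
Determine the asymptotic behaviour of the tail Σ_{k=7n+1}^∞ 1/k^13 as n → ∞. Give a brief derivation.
Σ_{k>7n} 1/k^13 ~ 1/(12 · (7n)^12)

Compare to the integral: ∫_{7n}^∞ x^(−13) dx = [−x^(−12)/12]_{7n}^∞ = 1/((13−1)·(7n)^12). Euler-Maclaurin then gives
  Σ_{k>7n} 1/k^13 = ∫_{7n}^∞ dx/x^13 − 1/(2·(7n)^13) + O(1/(7n)^14).
(Equivalently this is ζ(13) − Σ_{k≤7n} 1/k^13.)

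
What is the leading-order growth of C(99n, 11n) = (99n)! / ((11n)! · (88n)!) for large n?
C(99n, 11n) ~ (387420489/16777216)^(11n) · sqrt(9/(16π·11n))

Write N = 11n. Apply Stirling to each factorial:
  (9N)! ~ sqrt(2π·9N) · (9N/e)^(9N),
  N! ~ sqrt(2π N) · (N/e)^N,
  (8N)! ~ sqrt(2π·8N) · (8N/e)^(8N).
The exponential factors combine to (9N)^(9N) / (N^N · (8N)^(8N)) = 9^(9N)/8^(8N) = (9^9/8^8)^N = (387420489/16777216)^N.
The square-root prefactors combine to sqrt(2π·9N) / (sqrt(2π N)·sqrt(2π·8N)) = sqrt(9 / (2π·8·N)) = sqrt(9/(16π·11n)).
Substituting N = 11n: C(99n, 11n) ~ (387420489/16777216)^(11n) · sqrt(9/(16π·11n)).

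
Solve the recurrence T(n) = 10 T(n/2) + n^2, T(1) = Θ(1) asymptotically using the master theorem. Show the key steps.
T(n) = Θ(n^(log_2 10))

Master theorem: compare f(n) = n^2 to n^(log_2 10) where log_2 10 ≈ 3.322. Since 2 < log_2 10, we have f(n) = O(n^(log_2 10 − ε)) for some ε > 0 — Case 1. Hence T(n) = Θ(n^(log_2 10)).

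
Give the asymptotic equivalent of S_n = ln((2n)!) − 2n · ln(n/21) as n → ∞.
S_n ~ 2n · (ln 42 − 1) + O(ln n)

Stirling: ln((2n)!) = 2n ln(2n) − 2n + O(ln n).
  S_n = 2n ln(2n) − 2n − 2n ln(n/21) + O(ln n)
      = 2n ln(2n) − 2n ln n + 2n ln 21 − 2n + O(ln n)
      = 2n ln 2 + 2n ln 21 − 2n + O(ln n)
      = 2n (ln 42 − 1) + O(ln n).
Numerically ln(42) − 1 ≈ 2.7377.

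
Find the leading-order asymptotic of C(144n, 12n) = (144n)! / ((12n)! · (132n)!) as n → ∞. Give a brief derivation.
C(144n, 12n) ~ (8916100448256/285311670611)^(12n) · sqrt(6/(11π·12n))

Write N = 12n. Apply Stirling to each factorial:
  (12N)! ~ sqrt(2π·12N) · (12N/e)^(12N),
  N! ~ sqrt(2π N) · (N/e)^N,
  (11N)! ~ sqrt(2π·11N) · (11N/e)^(11N).
The exponential factors combine to (12N)^(12N) / (N^N · (11N)^(11N)) = 12^(12N)/11^(11N) = (12^12/11^11)^N = (8916100448256/285311670611)^N.
The square-root prefactors combine to sqrt(2π·12N) / (sqrt(2π N)·sqrt(2π·11N)) = sqrt(12 / (2π·11·N)) = sqrt(6/(11π·12n)).
Substituting N = 12n: C(144n, 12n) ~ (8916100448256/285311670611)^(12n) · sqrt(6/(11π·12n)).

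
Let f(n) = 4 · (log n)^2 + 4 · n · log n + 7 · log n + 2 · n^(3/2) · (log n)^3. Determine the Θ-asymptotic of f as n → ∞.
f(n) ∈ Θ(n^(3/2) · (log n)^3)

Compare the terms by growth order. For large n, n^a · (log n)^b dominates n^a' · (log n)^b' iff a > a', or (a = a' and b > b'). Ranking the 4 terms shows the dominant one is 2 · n^(3/2) · (log n)^3. Hence f(n) ∈ Θ(n^(3/2) · (log n)^3).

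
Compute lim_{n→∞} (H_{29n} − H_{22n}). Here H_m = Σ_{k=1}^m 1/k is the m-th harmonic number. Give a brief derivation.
lim = ln(29/22)

Euler-Maclaurin gives H_m = ln m + γ + 1/(2m) + O(1/m^2). The γ and O(1/m) terms cancel in the difference:
  H_{29n} − H_{22n} = ln(29n) − ln(22n) + O(1/n) = ln(29/22) + O(1/n).
Hence the limit is ln(29/22).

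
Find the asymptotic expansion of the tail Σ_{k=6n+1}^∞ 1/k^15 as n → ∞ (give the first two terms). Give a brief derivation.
Σ_{k>6n} 1/k^15 = 1/(14 · (6n)^14) − 1/(2 · (6n)^15) + O(1/(6n)^16)

Compare to the integral: ∫_{6n}^∞ x^(−15) dx = [−x^(−14)/14]_{6n}^∞ = 1/((15−1)·(6n)^14). The Euler-Maclaurin correction adds −f(6n)/2 = −1/(2·(6n)^15). Euler-Maclaurin then gives
  Σ_{k>6n} 1/k^15 = ∫_{6n}^∞ dx/x^15 − 1/(2·(6n)^15) + O(1/(6n)^16).
(Equivalently this is ζ(15) − Σ_{k≤6n} 1/k^15.)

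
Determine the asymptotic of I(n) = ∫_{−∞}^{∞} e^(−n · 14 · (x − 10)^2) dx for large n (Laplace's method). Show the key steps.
I(n) = sqrt(π/(14n))

Here φ(x) = 14 · (x − 10)^2 has its unique minimum at x* = 10 with φ(x*) = 0 and φ''(x*) = 28. Laplace's method gives
  I(n) ~ e^(−n φ(x*)) · sqrt(2π / (n · φ''(x*))) = sqrt(2π / (28n)) = sqrt(π/(14n)).
This is exact: substituting u = (x − 10)·sqrt(14n) gives I(n) = (1/sqrt(14n)) ∫_{−∞}^{∞} e^(−u^2) du = sqrt(π/(14n)).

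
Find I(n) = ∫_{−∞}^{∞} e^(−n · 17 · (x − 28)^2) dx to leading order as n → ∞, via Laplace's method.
I(n) = sqrt(π/(17n))

Here φ(x) = 17 · (x − 28)^2 has its unique minimum at x* = 28 with φ(x*) = 0 and φ''(x*) = 34. Laplace's method gives
  I(n) ~ e^(−n φ(x*)) · sqrt(2π / (n · φ''(x*))) = sqrt(2π / (34n)) = sqrt(π/(17n)).
This is exact: substituting u = (x − 28)·sqrt(17n) gives I(n) = (1/sqrt(17n)) ∫_{−∞}^{∞} e^(−u^2) du = sqrt(π/(17n)).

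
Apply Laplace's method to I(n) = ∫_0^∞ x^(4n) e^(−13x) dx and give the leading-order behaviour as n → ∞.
I(n) ~ (sqrt(2π·4n) / 13) · (4n/(13e))^(4n)

Write the integrand as exp(4n ln x − 13x) and set f(x) = 4n ln x − 13x. Then f'(x) = 4n/x − 13 = 0 at x* = 4n/13, and f''(x*) = −4n/x*^2 = −13^2/(4n). Laplace's method (interior maximum) gives
  I(n) ~ e^(f(x*)) · sqrt(2π / |f''(x*)|)
        = exp(4n ln(4n/13) − 4n) · sqrt(2π · 4n / 13^2)
        = (4n/13)^(4n) e^(−4n) · sqrt(2π·4n) / 13
        = (sqrt(2π·4n) / 13) · (4n/(13e))^(4n).
This matches Γ(4n+1)/13^(4n+1) with Stirling applied to Γ.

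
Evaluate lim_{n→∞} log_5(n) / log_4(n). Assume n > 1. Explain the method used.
lim = ln(4) / ln(5) = log_5(4)

Change of base: log_5(n) = ln n / ln 5 and log_4(n) = ln n / ln 4. The ratio is (ln n / ln 5) · (ln 4 / ln n) = ln 4 / ln 5, a constant independent of n. So the limit is ln 4 / ln 5 = log_5(4).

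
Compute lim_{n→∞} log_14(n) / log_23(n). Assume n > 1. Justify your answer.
lim = ln(23) / ln(14) = log_14(23)

Change of base: log_14(n) = ln n / ln 14 and log_23(n) = ln n / ln 23. The ratio is (ln n / ln 14) · (ln 23 / ln n) = ln 23 / ln 14, a constant independent of n. So the limit is ln 23 / ln 14 = log_14(23).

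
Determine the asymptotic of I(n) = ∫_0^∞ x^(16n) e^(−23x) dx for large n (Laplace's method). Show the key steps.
I(n) ~ (sqrt(2π·16n) / 23) · (16n/(23e))^(16n)

Write the integrand as exp(16n ln x − 23x) and set f(x) = 16n ln x − 23x. Then f'(x) = 16n/x − 23 = 0 at x* = 16n/23, and f''(x*) = −16n/x*^2 = −23^2/(16n). Laplace's method (interior maximum) gives
  I(n) ~ e^(f(x*)) · sqrt(2π / |f''(x*)|)
        = exp(16n ln(16n/23) − 16n) · sqrt(2π · 16n / 23^2)
        = (16n/23)^(16n) e^(−16n) · sqrt(2π·16n) / 23
        = (sqrt(2π·16n) / 23) · (16n/(23e))^(16n).
This matches Γ(16n+1)/23^(16n+1) with Stirling applied to Γ.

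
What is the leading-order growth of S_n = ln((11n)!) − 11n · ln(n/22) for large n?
S_n ~ 11n · (ln 242 − 1) + O(ln n)

Stirling: ln((11n)!) = 11n ln(11n) − 11n + O(ln n).
  S_n = 11n ln(11n) − 11n − 11n ln(n/22) + O(ln n)
      = 11n ln(11n) − 11n ln n + 11n ln 22 − 11n + O(ln n)
      = 11n ln 11 + 11n ln 22 − 11n + O(ln n)
      = 11n (ln 242 − 1) + O(ln n).
Numerically ln(242) − 1 ≈ 4.4889.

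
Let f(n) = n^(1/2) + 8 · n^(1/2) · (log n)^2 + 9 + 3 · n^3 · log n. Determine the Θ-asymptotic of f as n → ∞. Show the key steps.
f(n) ∈ Θ(n^3 · log n)

Compare the terms by growth order. For large n, n^a · (log n)^b dominates n^a' · (log n)^b' iff a > a', or (a = a' and b > b'). Ranking the 4 terms shows the dominant one is 3 · n^3 · log n. Hence f(n) ∈ Θ(n^3 · log n).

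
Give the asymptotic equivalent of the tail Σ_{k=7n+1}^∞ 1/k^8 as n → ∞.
Σ_{k>7n} 1/k^8 ~ 1/(7 · (7n)^7)

Compare to the integral: ∫_{7n}^∞ x^(−8) dx = [−x^(−7)/7]_{7n}^∞ = 1/((8−1)·(7n)^7). Euler-Maclaurin then gives
  Σ_{k>7n} 1/k^8 = ∫_{7n}^∞ dx/x^8 − 1/(2·(7n)^8) + O(1/(7n)^9).
(Equivalently this is ζ(8) − Σ_{k≤7n} 1/k^8.)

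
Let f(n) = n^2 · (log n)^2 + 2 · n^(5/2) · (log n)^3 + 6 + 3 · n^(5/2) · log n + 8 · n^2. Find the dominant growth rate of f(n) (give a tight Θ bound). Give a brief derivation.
f(n) ∈ Θ(n^(5/2) · (log n)^3)

Compare the terms by growth order. For large n, n^a · (log n)^b dominates n^a' · (log n)^b' iff a > a', or (a = a' and b > b'). Ranking the 5 terms shows the dominant one is 2 · n^(5/2) · (log n)^3. Hence f(n) ∈ Θ(n^(5/2) · (log n)^3).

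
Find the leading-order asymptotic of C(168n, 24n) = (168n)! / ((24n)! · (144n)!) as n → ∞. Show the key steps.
C(168n, 24n) ~ (823543/46656)^(24n) · sqrt(7/(12π·24n))

Write N = 24n. Apply Stirling to each factorial:
  (7N)! ~ sqrt(2π·7N) · (7N/e)^(7N),
  N! ~ sqrt(2π N) · (N/e)^N,
  (6N)! ~ sqrt(2π·6N) · (6N/e)^(6N).
The exponential factors combine to (7N)^(7N) / (N^N · (6N)^(6N)) = 7^(7N)/6^(6N) = (7^7/6^6)^N = (823543/46656)^N.
The square-root prefactors combine to sqrt(2π·7N) / (sqrt(2π N)·sqrt(2π·6N)) = sqrt(7 / (2π·6·N)) = sqrt(7/(12π·24n)).
Substituting N = 24n: C(168n, 24n) ~ (823543/46656)^(24n) · sqrt(7/(12π·24n)).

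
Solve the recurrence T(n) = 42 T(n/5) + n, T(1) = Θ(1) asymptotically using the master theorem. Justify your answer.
T(n) = Θ(n^(log_5 42))

Master theorem: compare f(n) = n to n^(log_5 42) where log_5 42 ≈ 2.322. Since 1 < log_5 42, we have f(n) = O(n^(log_5 42 − ε)) for some ε > 0 — Case 1. Hence T(n) = Θ(n^(log_5 42)).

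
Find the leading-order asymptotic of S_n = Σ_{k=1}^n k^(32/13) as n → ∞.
S_n ~ (13/45) · n^(45/13)

Integral comparison: Σ_{k=1}^n k^(32/13) = ∫_0^n x^(32/13) dx + O(n^(32/13)). The integral is n^(1 + 32/13) / (1 + 32/13) = n^((32+13)/13) / ((32+13)/13) = (13/45) · n^(45/13).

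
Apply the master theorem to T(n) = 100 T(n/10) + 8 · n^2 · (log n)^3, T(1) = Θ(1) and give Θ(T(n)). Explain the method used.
T(n) = Θ(n^2 · (log n)^4)

Here log_10 100 = 2 and f(n) = 8 · n^2 · (log n)^3 = Θ(n^(log_10 100) · (log n)^3). This is the extended Case 2 of the master theorem (f matches the critical exponent up to log factors), giving T(n) = Θ(n^(log_10 100) · (log n)^(3+1)) = Θ(n^2 · (log n)^4).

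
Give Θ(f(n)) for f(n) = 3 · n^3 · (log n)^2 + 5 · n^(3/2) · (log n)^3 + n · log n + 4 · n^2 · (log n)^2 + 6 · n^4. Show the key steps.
f(n) ∈ Θ(n^4)

Compare the terms by growth order. For large n, n^a · (log n)^b dominates n^a' · (log n)^b' iff a > a', or (a = a' and b > b'). Ranking the 5 terms shows the dominant one is 6 · n^4. Hence f(n) ∈ Θ(n^4).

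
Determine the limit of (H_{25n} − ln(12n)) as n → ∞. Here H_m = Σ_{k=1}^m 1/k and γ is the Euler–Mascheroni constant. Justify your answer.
lim = ln(25/12) + γ

By Euler-Maclaurin, H_m = ln m + γ + O(1/m). So
  H_{25n} − ln(12n) = ln(25n) + γ − ln(12n) + O(1/n)
                       = ln(25/12) + γ + O(1/n).
Hence the limit is ln(25/12) + γ.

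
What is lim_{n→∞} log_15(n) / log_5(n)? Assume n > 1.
lim = ln(5) / ln(15) = log_15(5)

Change of base: log_15(n) = ln n / ln 15 and log_5(n) = ln n / ln 5. The ratio is (ln n / ln 15) · (ln 5 / ln n) = ln 5 / ln 15, a constant independent of n. So the limit is ln 5 / ln 15 = log_15(5).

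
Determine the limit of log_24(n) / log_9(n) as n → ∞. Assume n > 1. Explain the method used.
lim = ln(9) / ln(24) = log_24(9)

Change of base: log_24(n) = ln n / ln 24 and log_9(n) = ln n / ln 9. The ratio is (ln n / ln 24) · (ln 9 / ln n) = ln 9 / ln 24, a constant independent of n. So the limit is ln 9 / ln 24 = log_24(9).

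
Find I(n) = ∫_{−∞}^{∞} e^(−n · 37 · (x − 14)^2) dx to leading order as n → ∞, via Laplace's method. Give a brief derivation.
I(n) = sqrt(π/(37n))

Here φ(x) = 37 · (x − 14)^2 has its unique minimum at x* = 14 with φ(x*) = 0 and φ''(x*) = 74. Laplace's method gives
  I(n) ~ e^(−n φ(x*)) · sqrt(2π / (n · φ''(x*))) = sqrt(2π / (74n)) = sqrt(π/(37n)).
This is exact: substituting u = (x − 14)·sqrt(37n) gives I(n) = (1/sqrt(37n)) ∫_{−∞}^{∞} e^(−u^2) du = sqrt(π/(37n)).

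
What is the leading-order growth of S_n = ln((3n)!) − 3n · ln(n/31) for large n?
S_n ~ 3n · (ln 93 − 1) + O(ln n)

Stirling: ln((3n)!) = 3n ln(3n) − 3n + O(ln n).
  S_n = 3n ln(3n) − 3n − 3n ln(n/31) + O(ln n)
      = 3n ln(3n) − 3n ln n + 3n ln 31 − 3n + O(ln n)
      = 3n ln 3 + 3n ln 31 − 3n + O(ln n)
      = 3n (ln 93 − 1) + O(ln n).
Numerically ln(93) − 1 ≈ 3.5326.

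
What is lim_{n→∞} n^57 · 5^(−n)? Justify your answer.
lim = 0

Exponentials with base > 1 dominate every fixed polynomial: for any fixed c, n^c / 5^n → 0 as n → ∞ (e.g. by the ratio test, or by writing 5^n = e^(n ln 5) and noting e^(n ln 5) / n^c → ∞). Hence n^57 · 5^(−n) = n^57 / 5^n → 0.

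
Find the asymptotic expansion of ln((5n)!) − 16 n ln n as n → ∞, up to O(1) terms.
ln((5n)!) − 16 n ln n = −11 n ln n + 5(ln 5 − 1) n + (1/2) ln(2π·5n) + O(1/n)

Stirling: ln((5n)!) = 5n ln(5n) − 5n + (1/2) ln(2π·5n) + O(1/n).
Expand 5n ln(5n) = 5n (ln n + ln 5) = 5n ln n + 5n ln 5.
Subtract 16n ln n: leading term is (5 − 16) n ln n = −11 n ln n. The next term is 5n ln 5 − 5n = 5(ln 5 − 1) n. Then the (1/2) ln(2π·5n) correction.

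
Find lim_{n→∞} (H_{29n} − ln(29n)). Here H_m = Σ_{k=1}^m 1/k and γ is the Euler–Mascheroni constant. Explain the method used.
lim = γ

By Euler-Maclaurin, H_m = ln m + γ + O(1/m). So
  H_{29n} − ln(29n) = ln(29n) + γ − ln(29n) + O(1/n)
                       = ln(29/29) + γ + O(1/n).
Hence the limit is γ (since ln 1 = 0).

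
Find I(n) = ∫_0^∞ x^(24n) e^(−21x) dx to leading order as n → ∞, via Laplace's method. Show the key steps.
I(n) ~ (sqrt(2π·24n) / 21) · (24n/(21e))^(24n)

Write the integrand as exp(24n ln x − 21x) and set f(x) = 24n ln x − 21x. Then f'(x) = 24n/x − 21 = 0 at x* = 24n/21, and f''(x*) = −24n/x*^2 = −21^2/(24n). Laplace's method (interior maximum) gives
  I(n) ~ e^(f(x*)) · sqrt(2π / |f''(x*)|)
        = exp(24n ln(24n/21) − 24n) · sqrt(2π · 24n / 21^2)
        = (24n/21)^(24n) e^(−24n) · sqrt(2π·24n) / 21
        = (sqrt(2π·24n) / 21) · (24n/(21e))^(24n).
This matches Γ(24n+1)/21^(24n+1) with Stirling applied to Γ.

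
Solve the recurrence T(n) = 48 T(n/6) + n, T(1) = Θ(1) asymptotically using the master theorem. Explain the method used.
T(n) = Θ(n^(log_6 48))

Master theorem: compare f(n) = n to n^(log_6 48) where log_6 48 ≈ 2.161. Since 1 < log_6 48, we have f(n) = O(n^(log_6 48 − ε)) for some ε > 0 — Case 1. Hence T(n) = Θ(n^(log_6 48)).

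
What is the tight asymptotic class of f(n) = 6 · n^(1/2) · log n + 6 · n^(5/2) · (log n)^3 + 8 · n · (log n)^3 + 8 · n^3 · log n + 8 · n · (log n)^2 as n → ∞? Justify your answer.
f(n) ∈ Θ(n^3 · log n)

Compare the terms by growth order. For large n, n^a · (log n)^b dominates n^a' · (log n)^b' iff a > a', or (a = a' and b > b'). Ranking the 5 terms shows the dominant one is 8 · n^3 · log n. Hence f(n) ∈ Θ(n^3 · log n).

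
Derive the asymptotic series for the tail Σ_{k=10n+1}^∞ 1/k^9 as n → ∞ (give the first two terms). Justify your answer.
Σ_{k>10n} 1/k^9 = 1/(8 · (10n)^8) − 1/(2 · (10n)^9) + O(1/(10n)^10)

Compare to the integral: ∫_{10n}^∞ x^(−9) dx = [−x^(−8)/8]_{10n}^∞ = 1/((9−1)·(10n)^8). The Euler-Maclaurin correction adds −f(10n)/2 = −1/(2·(10n)^9). Euler-Maclaurin then gives
  Σ_{k>10n} 1/k^9 = ∫_{10n}^∞ dx/x^9 − 1/(2·(10n)^9) + O(1/(10n)^10).
(Equivalently this is ζ(9) − Σ_{k≤10n} 1/k^9.)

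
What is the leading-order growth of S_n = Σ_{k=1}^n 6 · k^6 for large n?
S_n ~ 6 · n^7 / 7

By integral comparison (Euler-Maclaurin), Σ_{k=1}^n 6 · k^6 = 6 · ∫_0^n x^6 dx + O(n^6) = 6 · n^7/7 + O(n^6). (Equivalently, Faulhaber's formula gives the same leading term.)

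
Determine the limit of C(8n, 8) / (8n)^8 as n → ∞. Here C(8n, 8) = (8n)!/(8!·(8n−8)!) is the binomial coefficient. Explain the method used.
lim = 1/8! = 1/40320

With N = 8n → ∞: C(N, 8) / N^8 = [N(N−1)…(N−7)] / (8! · N^8) = (1/8!) · 1 · (1 − 1/(8n)) · … · (1 − 7/(8n)). Each factor → 1 as N → ∞, so the limit is 1/8! = 1/40320.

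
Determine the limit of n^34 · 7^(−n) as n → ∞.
lim = 0

Exponentials with base > 1 dominate every fixed polynomial: for any fixed c, n^c / 7^n → 0 as n → ∞ (e.g. by the ratio test, or by writing 7^n = e^(n ln 7) and noting e^(n ln 7) / n^c → ∞). Hence n^34 · 7^(−n) = n^34 / 7^n → 0.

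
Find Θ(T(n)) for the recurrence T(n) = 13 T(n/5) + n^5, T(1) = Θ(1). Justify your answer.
T(n) = Θ(n^5)

log_5 13 ≈ 1.594. f(n) = n^5 dominates n^(log_5 13) since 5 > 1.594, and the regularity condition a·f(n/b) = 13·(n/5)^5 = (13/3125)·n^5 ≤ c·f(n) holds with c = 13/3125 ≈ 0.00416 < 1. So this is Case 3: T(n) = Θ(f(n)) = Θ(n^5).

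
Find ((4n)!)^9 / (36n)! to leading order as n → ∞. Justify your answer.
((4n)!)^9/(36n)! ~ ((2π·4n)^(8/2) / 3) · 9^(−9·4n)  →  0

Write N = 4n. Stirling: N! ~ sqrt(2π N)(N/e)^N and (9N)! ~ sqrt(2π·9N)·(9N/e)^(9N).
  (N!)^9/(9N)! ~ (2π N)^(9/2) (N/e)^(9N) / [sqrt(2π·9N) (9N/e)^(9N)]
     = (2π N)^(9/2) / sqrt(2π·9N) · (N/(9N))^(9N)
     = (2π N)^((9−1)/2) / 3 · 9^(−9N).
Since 9^9 > 1, the factor 9^(−9N) decays exponentially, so the ratio → 0. Substituting N = 4n gives the stated form.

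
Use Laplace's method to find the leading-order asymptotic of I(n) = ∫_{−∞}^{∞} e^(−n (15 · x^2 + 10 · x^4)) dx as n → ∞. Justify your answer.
I(n) ~ sqrt(π/(15n))

φ(x) = 15 · x^2 + 10 · x^4 has its unique global minimum at x* = 0 (since φ'(x) = 30x + 40x^3 = 0 only at x = 0 for real x with both coefficients positive, and φ → ∞ as |x| → ∞). At x* = 0, φ(0) = 0 and φ''(0) = 30. Laplace's method then gives
  I(n) ~ sqrt(2π / (n · φ''(0))) · e^(−n φ(0)) = sqrt(2π / (30n)) = sqrt(π/(15n)).
The 10 · x^4 term contributes only at subleading order (an O(1/n) relative correction).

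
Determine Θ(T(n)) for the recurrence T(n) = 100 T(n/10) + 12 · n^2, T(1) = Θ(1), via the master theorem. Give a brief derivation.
T(n) = Θ(n^2 log n)

log_10 100 = 2, and f(n) = 12 · n^2 = Θ(n^(log_10 100)). This is Case 2 of the master theorem: T(n) = Θ(f(n) · log n) = Θ(n^2 log n).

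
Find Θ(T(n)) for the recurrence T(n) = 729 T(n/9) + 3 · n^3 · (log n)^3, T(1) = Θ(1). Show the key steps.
T(n) = Θ(n^3 · (log n)^4)

Here log_9 729 = 3 and f(n) = 3 · n^3 · (log n)^3 = Θ(n^(log_9 729) · (log n)^3). This is the extended Case 2 of the master theorem (f matches the critical exponent up to log factors), giving T(n) = Θ(n^(log_9 729) · (log n)^(3+1)) = Θ(n^3 · (log n)^4).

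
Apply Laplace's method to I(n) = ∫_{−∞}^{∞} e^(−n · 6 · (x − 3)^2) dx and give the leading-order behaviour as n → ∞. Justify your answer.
I(n) = sqrt(π/(6n))

Here φ(x) = 6 · (x − 3)^2 has its unique minimum at x* = 3 with φ(x*) = 0 and φ''(x*) = 12. Laplace's method gives
  I(n) ~ e^(−n φ(x*)) · sqrt(2π / (n · φ''(x*))) = sqrt(2π / (12n)) = sqrt(π/(6n)).
This is exact: substituting u = (x − 3)·sqrt(6n) gives I(n) = (1/sqrt(6n)) ∫_{−∞}^{∞} e^(−u^2) du = sqrt(π/(6n)).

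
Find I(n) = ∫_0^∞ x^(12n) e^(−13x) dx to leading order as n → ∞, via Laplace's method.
I(n) ~ (sqrt(2π·12n) / 13) · (12n/(13e))^(12n)

Write the integrand as exp(12n ln x − 13x) and set f(x) = 12n ln x − 13x. Then f'(x) = 12n/x − 13 = 0 at x* = 12n/13, and f''(x*) = −12n/x*^2 = −13^2/(12n). Laplace's method (interior maximum) gives
  I(n) ~ e^(f(x*)) · sqrt(2π / |f''(x*)|)
        = exp(12n ln(12n/13) − 12n) · sqrt(2π · 12n / 13^2)
        = (12n/13)^(12n) e^(−12n) · sqrt(2π·12n) / 13
        = (sqrt(2π·12n) / 13) · (12n/(13e))^(12n).
This matches Γ(12n+1)/13^(12n+1) with Stirling applied to Γ.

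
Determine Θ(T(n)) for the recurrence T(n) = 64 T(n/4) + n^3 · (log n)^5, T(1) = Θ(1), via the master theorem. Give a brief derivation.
T(n) = Θ(n^3 · (log n)^6)

Here log_4 64 = 3 and f(n) = n^3 · (log n)^5 = Θ(n^(log_4 64) · (log n)^5). This is the extended Case 2 of the master theorem (f matches the critical exponent up to log factors), giving T(n) = Θ(n^(log_4 64) · (log n)^(5+1)) = Θ(n^3 · (log n)^6).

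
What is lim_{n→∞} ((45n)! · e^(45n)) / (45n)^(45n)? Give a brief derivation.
lim = ∞

Stirling: (45n)! ~ sqrt(2π·45n) · (45n/e)^(45n). Hence
  (45n)! · e^(45n) / (45n)^(45n) ~ sqrt(2π·45n) = sqrt(2π·45) · sqrt(n) → ∞.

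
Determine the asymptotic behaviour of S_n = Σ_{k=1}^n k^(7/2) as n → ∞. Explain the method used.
S_n ~ (2/9) · n^(9/2)

Integral comparison: Σ_{k=1}^n k^(7/2) = ∫_0^n x^(7/2) dx + O(n^(7/2)). The integral is n^(1 + 7/2) / (1 + 7/2) = n^((7+2)/2) / ((7+2)/2) = (2/9) · n^(9/2).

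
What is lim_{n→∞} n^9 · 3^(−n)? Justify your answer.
lim = 0

Exponentials with base > 1 dominate every fixed polynomial: for any fixed c, n^c / 3^n → 0 as n → ∞ (e.g. by the ratio test, or by writing 3^n = e^(n ln 3) and noting e^(n ln 3) / n^c → ∞). Hence n^9 · 3^(−n) = n^9 / 3^n → 0.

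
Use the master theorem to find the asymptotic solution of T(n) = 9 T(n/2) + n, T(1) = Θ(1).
T(n) = Θ(n^(log_2 9))

Master theorem: compare f(n) = n to n^(log_2 9) where log_2 9 ≈ 3.170. Since 1 < log_2 9, we have f(n) = O(n^(log_2 9 − ε)) for some ε > 0 — Case 1. Hence T(n) = Θ(n^(log_2 9)).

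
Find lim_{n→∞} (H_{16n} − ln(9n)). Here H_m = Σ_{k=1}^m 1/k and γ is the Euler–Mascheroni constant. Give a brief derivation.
lim = ln(16/9) + γ

By Euler-Maclaurin, H_m = ln m + γ + O(1/m). So
  H_{16n} − ln(9n) = ln(16n) + γ − ln(9n) + O(1/n)
                       = ln(16/9) + γ + O(1/n).
Hence the limit is ln(16/9) + γ.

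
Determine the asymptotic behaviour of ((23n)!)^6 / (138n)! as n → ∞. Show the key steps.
((23n)!)^6/(138n)! ~ ((2π·23n)^(5/2) / sqrt(6)) · 6^(−6·23n)  →  0

Write N = 23n. Stirling: N! ~ sqrt(2π N)(N/e)^N and (6N)! ~ sqrt(2π·6N)·(6N/e)^(6N).
  (N!)^6/(6N)! ~ (2π N)^(6/2) (N/e)^(6N) / [sqrt(2π·6N) (6N/e)^(6N)]
     = (2π N)^(6/2) / sqrt(2π·6N) · (N/(6N))^(6N)
     = (2π N)^((6−1)/2) / sqrt(6) · 6^(−6N).
Since 6^6 > 1, the factor 6^(−6N) decays exponentially, so the ratio → 0. Substituting N = 23n gives the stated form.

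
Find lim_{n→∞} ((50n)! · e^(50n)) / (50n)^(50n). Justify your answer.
lim = ∞

Stirling: (50n)! ~ sqrt(2π·50n) · (50n/e)^(50n). Hence
  (50n)! · e^(50n) / (50n)^(50n) ~ sqrt(2π·50n) = sqrt(2π·50) · sqrt(n) → ∞.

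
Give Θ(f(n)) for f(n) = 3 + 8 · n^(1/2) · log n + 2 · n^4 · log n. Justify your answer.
f(n) ∈ Θ(n^4 · log n)

Compare the terms by growth order. For large n, n^a · (log n)^b dominates n^a' · (log n)^b' iff a > a', or (a = a' and b > b'). Ranking the 3 terms shows the dominant one is 2 · n^4 · log n. Hence f(n) ∈ Θ(n^4 · log n).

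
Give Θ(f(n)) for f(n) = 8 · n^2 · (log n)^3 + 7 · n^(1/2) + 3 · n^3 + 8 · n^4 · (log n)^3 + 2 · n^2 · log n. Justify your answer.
f(n) ∈ Θ(n^4 · (log n)^3)

Compare the terms by growth order. For large n, n^a · (log n)^b dominates n^a' · (log n)^b' iff a > a', or (a = a' and b > b'). Ranking the 5 terms shows the dominant one is 8 · n^4 · (log n)^3. Hence f(n) ∈ Θ(n^4 · (log n)^3).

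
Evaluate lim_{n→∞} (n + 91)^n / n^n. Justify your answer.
lim = e^91

Rewrite as (1 + 91/n)^(n). By the standard limit (1 + x/n)^n → e^x, we have (1 + 91/n)^n → e^91, and raising to the 1st power gives e^91.
More precisely, ln[(1 + 91/n)^(n)] = n · ln(1 + 91/n) = n · (91/n + O(1/n^2)) = 91 + O(1/n) → 91.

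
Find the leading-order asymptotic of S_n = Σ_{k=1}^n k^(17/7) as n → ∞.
S_n ~ (7/24) · n^(24/7)

Integral comparison: Σ_{k=1}^n k^(17/7) = ∫_0^n x^(17/7) dx + O(n^(17/7)). The integral is n^(1 + 17/7) / (1 + 17/7) = n^((17+7)/7) / ((17+7)/7) = (7/24) · n^(24/7).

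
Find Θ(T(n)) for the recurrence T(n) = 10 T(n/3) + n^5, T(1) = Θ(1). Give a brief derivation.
T(n) = Θ(n^5)

log_3 10 ≈ 2.096. f(n) = n^5 dominates n^(log_3 10) since 5 > 2.096, and the regularity condition a·f(n/b) = 10·(n/3)^5 = (10/243)·n^5 ≤ c·f(n) holds with c = 10/243 ≈ 0.0412 < 1. So this is Case 3: T(n) = Θ(f(n)) = Θ(n^5).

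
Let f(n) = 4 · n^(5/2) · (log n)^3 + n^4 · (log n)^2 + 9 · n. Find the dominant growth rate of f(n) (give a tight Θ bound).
f(n) ∈ Θ(n^4 · (log n)^2)

Compare the terms by growth order. For large n, n^a · (log n)^b dominates n^a' · (log n)^b' iff a > a', or (a = a' and b > b'). Ranking the 3 terms shows the dominant one is n^4 · (log n)^2. Hence f(n) ∈ Θ(n^4 · (log n)^2).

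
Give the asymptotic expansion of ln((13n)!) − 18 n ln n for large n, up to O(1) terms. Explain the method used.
ln((13n)!) − 18 n ln n = −5 n ln n + 13(ln 13 − 1) n + (1/2) ln(2π·13n) + O(1/n)

Stirling: ln((13n)!) = 13n ln(13n) − 13n + (1/2) ln(2π·13n) + O(1/n).
Expand 13n ln(13n) = 13n (ln n + ln 13) = 13n ln n + 13n ln 13.
Subtract 18n ln n: leading term is (13 − 18) n ln n = −5 n ln n. The next term is 13n ln 13 − 13n = 13(ln 13 − 1) n. Then the (1/2) ln(2π·13n) correction.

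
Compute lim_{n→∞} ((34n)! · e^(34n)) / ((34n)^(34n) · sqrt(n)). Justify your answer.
lim = sqrt(2π·34)

Stirling: (34n)! ~ sqrt(2π·34n) · (34n/e)^(34n). Hence
  (34n)! · e^(34n) / (34n)^(34n) ~ sqrt(2π·34n).
Dividing by sqrt(n): sqrt(2π·34n) / sqrt(n) = sqrt(2π·34) · n^((1−1)/2), so the limit is sqrt(2π·34).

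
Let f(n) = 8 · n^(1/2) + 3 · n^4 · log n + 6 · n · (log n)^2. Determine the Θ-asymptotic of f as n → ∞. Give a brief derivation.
f(n) ∈ Θ(n^4 · log n)

Compare the terms by growth order. For large n, n^a · (log n)^b dominates n^a' · (log n)^b' iff a > a', or (a = a' and b > b'). Ranking the 3 terms shows the dominant one is 3 · n^4 · log n. Hence f(n) ∈ Θ(n^4 · log n).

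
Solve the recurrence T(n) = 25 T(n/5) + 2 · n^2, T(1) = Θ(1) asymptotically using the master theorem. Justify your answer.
T(n) = Θ(n^2 log n)

log_5 25 = 2, and f(n) = 2 · n^2 = Θ(n^(log_5 25)). This is Case 2 of the master theorem: T(n) = Θ(f(n) · log n) = Θ(n^2 log n).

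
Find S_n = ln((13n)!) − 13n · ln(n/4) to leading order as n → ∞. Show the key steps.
S_n ~ 13n · (ln 52 − 1) + O(ln n)

Stirling: ln((13n)!) = 13n ln(13n) − 13n + O(ln n).
  S_n = 13n ln(13n) − 13n − 13n ln(n/4) + O(ln n)
      = 13n ln(13n) − 13n ln n + 13n ln 4 − 13n + O(ln n)
      = 13n ln 13 + 13n ln 4 − 13n + O(ln n)
      = 13n (ln 52 − 1) + O(ln n).
Numerically ln(52) − 1 ≈ 2.9512.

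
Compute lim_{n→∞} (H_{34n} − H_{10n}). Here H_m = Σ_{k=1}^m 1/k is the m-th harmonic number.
lim = ln(34/10) = ln(17/5)

Euler-Maclaurin gives H_m = ln m + γ + 1/(2m) + O(1/m^2). The γ and O(1/m) terms cancel in the difference:
  H_{34n} − H_{10n} = ln(34n) − ln(10n) + O(1/n) = ln(34/10) + O(1/n).
Hence the limit is ln(34/10) = ln(17/5).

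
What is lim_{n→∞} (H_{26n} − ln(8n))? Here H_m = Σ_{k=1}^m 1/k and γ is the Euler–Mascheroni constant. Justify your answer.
lim = ln(13/4) + γ

By Euler-Maclaurin, H_m = ln m + γ + O(1/m). So
  H_{26n} − ln(8n) = ln(26n) + γ − ln(8n) + O(1/n)
                       = ln(26/8) + γ + O(1/n).
Hence the limit is ln(26/8) + γ (= ln(13/4)).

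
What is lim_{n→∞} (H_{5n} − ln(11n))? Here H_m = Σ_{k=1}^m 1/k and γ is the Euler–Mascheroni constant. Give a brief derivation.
lim = ln(5/11) + γ

By Euler-Maclaurin, H_m = ln m + γ + O(1/m). So
  H_{5n} − ln(11n) = ln(5n) + γ − ln(11n) + O(1/n)
                       = ln(5/11) + γ + O(1/n).
Hence the limit is ln(5/11) + γ.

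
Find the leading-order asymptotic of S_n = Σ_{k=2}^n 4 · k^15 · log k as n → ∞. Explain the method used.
S_n ~ n^16 log n / 4 − n^16 / 64

By integral comparison, S_n = ∫_1^n 4 · x^15 · log x dx + O(n^15 · log n). For the integral, ∫ x^15 log x dx = n^16 log n / 16 − n^16/256 (integration by parts). Hence S_n ~ n^16 log n / 4 − n^16 / 64.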